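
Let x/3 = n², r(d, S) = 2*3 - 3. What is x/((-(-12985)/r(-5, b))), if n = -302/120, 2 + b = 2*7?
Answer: 22801/5194000 ≈ 0.0043899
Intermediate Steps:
b = 12 (b = -2 + 2*7 = -2 + 14 = 12)
r(d, S) = 3 (r(d, S) = 6 - 3 = 3)
n = -151/60 (n = -302*1/120 = -151/60 ≈ -2.5167)
x = 22801/1200 (x = 3*(-151/60)² = 3*(22801/3600) = 22801/1200 ≈ 19.001)
x/((-(-12985)/r(-5, b))) = 22801/(1200*((-(-12985)/3))) = 22801/(1200*((-35*(-371/3)))) = 22801/(1200*(12985/3)) = (22801/1200)*(3/12985) = 22801/5194000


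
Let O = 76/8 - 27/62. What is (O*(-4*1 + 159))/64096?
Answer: 1405/64096 ≈ 0.021920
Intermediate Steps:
O = 281/31 (O = 76*(⅛) - 27*1/62 = 19/2 - 27/62 = 281/31 ≈ 9.0645)
(O*(-4*1 + 159))/64096 = (281*(-4*1 + 159)/31)/64096 = (281*(-4 + 159)/31)*(1/64096) = ((281/31)*155)*(1/64096) = 1405*(1/64096) = 1405/64096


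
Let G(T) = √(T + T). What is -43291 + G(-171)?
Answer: -43291 + 3*I*√38 ≈ -43291.0 + 18.493*I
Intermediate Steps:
G(T) = √2*√T (G(T) = √(2*T) = √2*√T)
-43291 + G(-171) = -43291 + √2*√(-171) = -43291 + √2*(3*I*√19) = -43291 + 3*I*√38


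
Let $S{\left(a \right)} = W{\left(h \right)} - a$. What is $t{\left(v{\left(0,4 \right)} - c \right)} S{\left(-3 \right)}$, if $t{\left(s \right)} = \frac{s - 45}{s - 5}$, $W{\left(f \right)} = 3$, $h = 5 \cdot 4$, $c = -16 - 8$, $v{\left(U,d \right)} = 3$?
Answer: $- \frac{54}{11} \approx -4.9091$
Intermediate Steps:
$c = -24$ ($c = -16 - 8 = -24$)
$h = 20$
$S{\left(a \right)} = 3 - a$
$t{\left(s \right)} = \frac{-45 + s}{-5 + s}$
$t{\left(v{\left(0,4 \right)} - c \right)} S{\left(-3 \right)} = \frac{-45 + \left(3 - -24\right)}{-5 + \left(3 - -24\right)} \left(3 - -3\right) = \frac{-45 + \left(3 + 24\right)}{-5 + \left(3 + 24\right)} \left(3 + 3\right) = \frac{-45 + 27}{-5 + 27} \cdot 6 = \frac{1}{22} \left(-18\right) 6 = \left(- \frac{9}{11}\right) 6 = - \frac{54}{11}$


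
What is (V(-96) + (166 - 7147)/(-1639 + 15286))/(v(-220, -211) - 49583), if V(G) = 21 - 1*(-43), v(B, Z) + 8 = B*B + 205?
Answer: -288809/4485314 ≈ -0.064390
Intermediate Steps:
v(B, Z) = 197 + B² (v(B, Z) = -8 + (B*B + 205) = -8 + (B² + 205) = -8 + (205 + B²) = 197 + B²)
V(G) = 64 (V(G) = 21 + 43 = 64)
(V(-96) + (166 - 7147)/(-1639 + 15286))/(v(-220, -211) - 49583) = (64 + (166 - 7147)/(-1639 + 15286))/((197 + (-220)²) - 49583) = (64 - 6981/13647)/((197 + 48400) - 49583) = (64 - 6981*1/13647)/(48597 - 49583) = (64 - 2327/4549)/(-986) = (288809/4549)*(-1/986) = -288809/4485314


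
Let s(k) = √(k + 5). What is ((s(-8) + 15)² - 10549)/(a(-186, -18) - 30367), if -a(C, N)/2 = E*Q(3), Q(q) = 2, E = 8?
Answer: 10327/30399 - 10*I*√3/10133 ≈ 0.33972 - 0.0017093*I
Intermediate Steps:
s(k) = √(5 + k)
a(C, N) = -32 (a(C, N) = -16*2 = -2*16 = -32)
((s(-8) + 15)² - 10549)/(a(-186, -18) - 30367) = ((√(5 - 8) + 15)² - 10549)/(-32 - 30367) = ((√(-3) + 15)² - 10549)/(-30399) = ((I*√3 + 15)² - 10549)*(-1/30399) = ((15 + I*√3)² - 10549)*(-1/30399) = (-10549 + (15 + I*√3)²)*(-1/30399) = 10549/30399 - (15 + I*√3)²/30399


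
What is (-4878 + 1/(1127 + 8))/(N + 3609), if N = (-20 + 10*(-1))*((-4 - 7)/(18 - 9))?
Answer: -16609587/12413495 ≈ -1.3380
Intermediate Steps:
N = 110/3 (N = (-20 - 10)*(-11/9) = -(-330)/9 = -30*(-11/9) = 110/3 ≈ 36.667)
(-4878 + 1/(1127 + 8))/(N + 3609) = (-4878 + 1/(1127 + 8))/(110/3 + 3609) = (-4878 + 1/1135)/(10937/3) = (-4878 + 1/1135)*(3/10937) = -5536529/1135*3/10937 = -16609587/12413495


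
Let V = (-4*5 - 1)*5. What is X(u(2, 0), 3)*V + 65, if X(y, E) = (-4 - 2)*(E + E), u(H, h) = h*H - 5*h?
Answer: 3845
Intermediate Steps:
u(H, h) = -5*h + H*h (u(H, h) = H*h - 5*h = -5*h + H*h)
X(y, E) = -12*E
V = -105 (V = (-20 - 1)*5 = -21*5 = -105)
X(u(2, 0), 3)*V + 65 = -12*3*(-105) + 65 = -36*(-105) + 65 = 3780 + 65 = 3845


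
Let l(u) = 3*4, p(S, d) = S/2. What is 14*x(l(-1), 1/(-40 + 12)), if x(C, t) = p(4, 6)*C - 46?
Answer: -308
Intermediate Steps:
p(S, d) = S/2 (p(S, d) = S*(1/2) = S/2)
l(u) = 12
x(C, t) = -46 + 2*C (x(C, t) = ((1/2)*4)*C - 46 = 2*C - 46 = -46 + 2*C)
14*x(l(-1), 1/(-40 + 12)) = 14*(-46 + 2*12) = 14*(-46 + 24) = 14*(-22) = -308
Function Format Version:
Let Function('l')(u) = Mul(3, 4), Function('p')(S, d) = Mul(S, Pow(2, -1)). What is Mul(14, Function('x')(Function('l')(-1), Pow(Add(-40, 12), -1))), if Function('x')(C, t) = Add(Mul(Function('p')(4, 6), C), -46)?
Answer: -308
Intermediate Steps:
Function('p')(S, d) = Mul(Rational(1, 2), S) (Function('p')(S, d) = Mul(S, Rational(1, 2)) = Mul(Rational(1, 2), S))
Function('l')(u) = 12
Function('x')(C, t) = Add(-46, Mul(2, C)) (Function('x')(C, t) = Add(Mul(Mul(Rational(1, 2), 4), C), -46) = Add(Mul(2, C), -46) = Add(-46, Mul(2, C)))
Mul(14, Function('x')(Function('l')(-1), Pow(Add(-40, 12), -1))) = Mul(14, Add(-46, Mul(2, 12))) = Mul(14, Add(-46, 24)) = Mul(14, -22) = -308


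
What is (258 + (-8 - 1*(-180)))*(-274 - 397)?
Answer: -288530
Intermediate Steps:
(258 + (-8 - 1*(-180)))*(-274 - 397) = (258 + (-8 + 180))*(-671) = (258 + 172)*(-671) = 430*(-671) = -288530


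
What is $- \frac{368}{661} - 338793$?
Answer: $- \frac{223942541}{661} \approx -3.3879 \cdot 10^{5}$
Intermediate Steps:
$- \frac{368}{661} - 338793 = - \frac{223942541}{661}$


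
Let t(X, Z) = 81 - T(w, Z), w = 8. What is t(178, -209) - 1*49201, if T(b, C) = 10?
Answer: -49130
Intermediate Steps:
t(X, Z) = 71 (t(X, Z) = 81 - 1*10 = 81 - 10 = 71)
t(178, -209) - 1*49201 = 71 - 1*49201 = 71 - 49201 = -49130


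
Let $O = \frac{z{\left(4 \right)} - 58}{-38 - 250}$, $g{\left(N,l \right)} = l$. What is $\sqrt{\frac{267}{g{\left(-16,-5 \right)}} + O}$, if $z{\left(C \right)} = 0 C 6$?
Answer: $\frac{i \sqrt{191515}}{60} \approx 7.2937 i$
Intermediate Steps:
$z{\left(C \right)} = 0$ ($z{\left(C \right)} = 0 \cdot 6 C = 0$)
$O = \frac{29}{144}$ ($O = \frac{0 - 58}{-38 - 250} = - \frac{58}{-288} = \left(-58\right) \left(- \frac{1}{288}\right) = \frac{29}{144} \approx 0.20139$)
$\sqrt{\frac{267}{g{\left(-16,-5 \right)}} + O} = \sqrt{\frac{267}{-5} + \frac{29}{144}} = \sqrt{267 \left(- \frac{1}{5}\right) + \frac{29}{144}} = \sqrt{- \frac{267}{5} + \frac{29}{144}} = \sqrt{- \frac{38303}{720}} = \frac{i \sqrt{191515}}{60}$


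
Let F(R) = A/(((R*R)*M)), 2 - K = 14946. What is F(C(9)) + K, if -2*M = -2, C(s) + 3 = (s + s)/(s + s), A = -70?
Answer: -29923/2 ≈ -14962.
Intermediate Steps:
K = -14944 (K = 2 - 1*14946 = 2 - 14946 = -14944)
C(s) = -2 (C(s) = -3 + (s + s)/(s + s) = -3 + (2*s)/((2*s)) = -3 + (2*s)*(1/(2*s)) = -3 + 1 = -2)
M = 1 (M = -1/2*(-2) = 1)
F(R) = -70/R**2
F(C(9)) + K = -70/(-2)**2 - 14944 = -70*1/4 - 14944 = -35/2 - 14944 = -29923/2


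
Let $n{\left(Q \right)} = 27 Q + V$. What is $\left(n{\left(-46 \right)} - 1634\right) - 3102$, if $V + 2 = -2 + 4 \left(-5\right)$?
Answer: $-6002$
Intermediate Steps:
$V = -24$ ($V = -2 + \left(-2 + 4 \left(-5\right)\right) = -2 - 22 = -24$)
$n{\left(Q \right)} = -24 + 27 Q$ ($n{\left(Q \right)} = 27 Q - 24 = -24 + 27 Q$)
$\left(n{\left(-46 \right)} - 1634\right) - 3102 = \left(\left(-24 + 27 \left(-46\right)\right) - 1634\right) - 3102 = \left(\left(-24 - 1242\right) - 1634\right) - 3102 = \left(-1266 - 1634\right) - 3102 = -2900 - 3102 = -6002$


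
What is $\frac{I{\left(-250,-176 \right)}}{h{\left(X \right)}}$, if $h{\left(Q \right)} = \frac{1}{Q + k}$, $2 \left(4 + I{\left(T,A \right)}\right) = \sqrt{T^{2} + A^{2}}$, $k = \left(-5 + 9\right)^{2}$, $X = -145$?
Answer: $516 - 129 \sqrt{23369} \approx -19204.0$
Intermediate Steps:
$k = 16$ ($k = 4^{2} = 16$)
$I{\left(T,A \right)} = -4 + \frac{\sqrt{A^{2} + T^{2}}}{2}$ ($I{\left(T,A \right)} = -4 + \frac{\sqrt{T^{2} + A^{2}}}{2} = -4 + \frac{\sqrt{A^{2} + T^{2}}}{2}$)
$h{\left(Q \right)} = \frac{1}{16 + Q}$ ($h{\left(Q \right)} = \frac{1}{Q + 16} = \frac{1}{16 + Q}$)
$\frac{I{\left(-250,-176 \right)}}{h{\left(X \right)}} = \frac{-4 + \frac{\sqrt{\left(-176\right)^{2} + \left(-250\right)^{2}}}{2}}{\frac{1}{16 - 145}} = \frac{-4 + \frac{\sqrt{30976 + 62500}}{2}}{\frac{1}{-129}} = \frac{-4 + \frac{\sqrt{93476}}{2}}{- \frac{1}{129}} = \left(-4 + \frac{2 \sqrt{23369}}{2}\right) \left(-129\right) = \left(-4 + \sqrt{23369}\right) \left(-129\right) = 516 - 129 \sqrt{23369}$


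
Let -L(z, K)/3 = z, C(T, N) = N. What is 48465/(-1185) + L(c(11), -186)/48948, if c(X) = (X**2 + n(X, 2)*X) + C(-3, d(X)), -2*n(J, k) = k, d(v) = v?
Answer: -52726555/1288964 ≈ -40.906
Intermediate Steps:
n(J, k) = -k/2
c(X) = X**2 (c(X) = (X**2 + (-1/2*2)*X) + X = (X**2 - X) + X = X**2)
L(z, K) = -3*z
48465/(-1185) + L(c(11), -186)/48948 = 48465/(-1185) - 3*11**2/48948 = 48465*(-1/1185) - 3*121*(1/48948) = -3231/79 - 363*1/48948 = -3231/79 - 121/16316 = -52726555/1288964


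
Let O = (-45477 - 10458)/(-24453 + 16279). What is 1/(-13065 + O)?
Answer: -8174/106737375 ≈ -7.6580e-5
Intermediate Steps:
O = 55935/8174 (O = -55935/(-8174) = -55935*(-1/8174) = 55935/8174 ≈ 6.8430)
1/(-13065 + O) = 1/(-13065 + 55935/8174) = 1/(-106737375/8174) = -8174/106737375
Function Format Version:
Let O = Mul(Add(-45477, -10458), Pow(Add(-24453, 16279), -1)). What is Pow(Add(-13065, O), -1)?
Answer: Rational(-8174, 106737375) ≈ -7.6580e-5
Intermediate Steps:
O = Rational(55935, 8174) (O = Mul(-55935, Pow(-8174, -1)) = Mul(-55935, Rational(-1, 8174)) = Rational(55935, 8174) ≈ 6.8430)
Pow(Add(-13065, O), -1) = Pow(Add(-13065, Rational(55935, 8174)), -1) = Pow(Rational(-106737375, 8174), -1) = Rational(-8174, 106737375)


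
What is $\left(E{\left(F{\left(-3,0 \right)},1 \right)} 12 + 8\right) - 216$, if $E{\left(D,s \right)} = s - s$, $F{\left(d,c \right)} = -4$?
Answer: $-208$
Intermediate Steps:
$E{\left(D,s \right)} = 0$
$\left(E{\left(F{\left(-3,0 \right)},1 \right)} 12 + 8\right) - 216 = \left(0 \cdot 12 + 8\right) - 216 = \left(0 + 8\right) - 216 = 8 - 216 = -208$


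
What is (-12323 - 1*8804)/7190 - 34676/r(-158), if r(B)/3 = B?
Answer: 119653121/1704030 ≈ 70.218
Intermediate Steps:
r(B) = 3*B
(-12323 - 1*8804)/7190 - 34676/r(-158) = (-12323 - 1*8804)/7190 - 34676/(3*(-158)) = (-12323 - 8804)*(1/7190) - 34676/(-474) = -21127*1/7190 - 34676*(-1/474) = -21127/7190 + 17338/237 = 119653121/1704030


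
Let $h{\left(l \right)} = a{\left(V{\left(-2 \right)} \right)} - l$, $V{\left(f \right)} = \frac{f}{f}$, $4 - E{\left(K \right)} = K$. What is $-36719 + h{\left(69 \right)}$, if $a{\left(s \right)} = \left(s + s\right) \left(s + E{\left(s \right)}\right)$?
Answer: $-36780$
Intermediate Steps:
$E{\left(K \right)} = 4 - K$
$V{\left(f \right)} = 1$
$a{\left(s \right)} = 8 s$ ($a{\left(s \right)} = \left(s + s\right) \left(s - \left(-4 + s\right)\right) = 2 s 4 = 8 s$)
$h{\left(l \right)} = 8 - l$ ($h{\left(l \right)} = 8 \cdot 1 - l = 8 - l$)
$-36719 + h{\left(69 \right)} = -36719 + \left(8 - 69\right) = -36719 - 61 = -36780$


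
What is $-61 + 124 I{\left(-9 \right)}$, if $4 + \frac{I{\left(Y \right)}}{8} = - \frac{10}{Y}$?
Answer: $- \frac{26341}{9} \approx -2926.8$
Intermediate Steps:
$I{\left(Y \right)} = -32 - \frac{80}{Y}$ ($I{\left(Y \right)} = -32 + 8 \left(- \frac{10}{Y}\right) = -32 - \frac{80}{Y}$)
$-61 + 124 I{\left(-9 \right)} = -61 + 124 \left(-32 - \frac{80}{-9}\right) = -61 + 124 \left(-32 - - \frac{80}{9}\right) = -61 + 124 \left(-32 + \frac{80}{9}\right) = -61 + 124 \left(- \frac{208}{9}\right) = -61 - \frac{25792}{9} = - \frac{26341}{9}$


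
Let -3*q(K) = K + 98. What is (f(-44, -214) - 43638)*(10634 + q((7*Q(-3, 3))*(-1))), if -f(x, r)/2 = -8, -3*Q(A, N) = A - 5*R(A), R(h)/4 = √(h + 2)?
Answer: -1387659442/3 - 6107080*I/9 ≈ -4.6255e+8 - 6.7856e+5*I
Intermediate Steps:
R(h) = 4*√(2 + h) (R(h) = 4*√(h + 2) = 4*√(2 + h))
Q(A, N) = -A/3 + 20*√(2 + A)/3 (Q(A, N) = -(A - 20*√(2 + A))/3 = -A/3 + 20*√(2 + A)/3)
f(x, r) = 16 (f(x, r) = -2*(-8) = 16)
q(K) = -98/3 - K/3 (q(K) = -(K + 98)/3 = -(98 + K)/3 = -98/3 - K/3)
(f(-44, -214) - 43638)*(10634 + q((7*Q(-3, 3))*(-1))) = (16 - 43638)*(10634 + (-98/3 - 7*(-⅓*(-3) + 20*√(2 - 3)/3)*(-1)/3)) = -43622*(10634 + (-98/3 - 7*(1 + 20*√(-1)/3)*(-1)/3)) = -43622*(10634 + (-98/3 - 7*(1 + 20*I/3)*(-1)/3)) = -43622*(10634 + (-98/3 - (7 + 140*I/3)*(-1)/3)) = -43622*(10634 + (-98/3 - (-7 - 140*I/3)/3)) = -43622*(10634 + (-98/3 + (7/3 + 140*I/9))) = -43622*(10634 + (-91/3 + 140*I/9)) = -43622*(31811/3 + 140*I/9) = -1387659442/3 - 6107080*I/9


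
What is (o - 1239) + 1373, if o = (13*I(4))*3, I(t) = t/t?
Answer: 173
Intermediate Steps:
I(t) = 1
o = 39 (o = (13*1)*3 = 13*3 = 39)
(o - 1239) + 1373 = (39 - 1239) + 1373 = -1200 + 1373 = 173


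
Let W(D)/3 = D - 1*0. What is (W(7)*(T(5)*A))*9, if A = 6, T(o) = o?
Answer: 5670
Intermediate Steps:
W(D) = 3*D (W(D) = 3*(D - 1*0) = 3*(D + 0) = 3*D)
(W(7)*(T(5)*A))*9 = ((3*7)*(5*6))*9 = (21*30)*9 = 630*9 = 5670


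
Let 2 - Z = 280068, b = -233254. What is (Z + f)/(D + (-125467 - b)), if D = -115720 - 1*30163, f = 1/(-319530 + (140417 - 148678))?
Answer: 91803114207/12487525936 ≈ 7.3516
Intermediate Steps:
Z = -280066 (Z = 2 - 1*280068 = 2 - 280068 = -280066)
f = -1/327791 (f = 1/(-319530 - 8261) = 1/(-327791) = -1/327791 ≈ -3.0507e-6)
D = -145883 (D = -115720 - 30163 = -145883)
(Z + f)/(D + (-125467 - b)) = (-280066 - 1/327791)/(-145883 + (-125467 - 1*(-233254))) = -91803114207/(327791*(-145883 + (-125467 + 233254))) = -91803114207/(327791*(-145883 + 107787)) = -91803114207/327791/(-38096) = -91803114207/327791*(-1/38096) = 91803114207/12487525936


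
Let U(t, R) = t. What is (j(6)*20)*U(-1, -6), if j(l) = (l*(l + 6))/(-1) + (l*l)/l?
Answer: 1320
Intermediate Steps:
j(l) = l - l*(6 + l) (j(l) = (l*(6 + l))*(-1) + l**2/l = -l*(6 + l) + l = l - l*(6 + l))
(j(6)*20)*U(-1, -6) = (-1*6*(5 + 6)*20)*(-1) = (-1*6*11*20)*(-1) = -66*20*(-1) = -1320*(-1) = 1320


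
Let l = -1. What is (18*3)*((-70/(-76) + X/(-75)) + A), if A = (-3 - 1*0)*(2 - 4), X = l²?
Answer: 177183/475 ≈ 373.02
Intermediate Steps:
X = 1 (X = (-1)² = 1)
A = 6 (A = (-3 + 0)*(-2) = -3*(-2) = 6)
(18*3)*((-70/(-76) + X/(-75)) + A) = (18*3)*((-70/(-76) + 1/(-75)) + 6) = 54*((-70*(-1/76) + 1*(-1/75)) + 6) = 54*((35/38 - 1/75) + 6) = 54*(2587/2850 + 6) = 54*(19687/2850) = 177183/475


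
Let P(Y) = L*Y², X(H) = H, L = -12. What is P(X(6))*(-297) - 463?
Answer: 127841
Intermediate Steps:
P(Y) = -12*Y²
P(X(6))*(-297) - 463 = -12*6²*(-297) - 463 = -12*36*(-297) - 463 = -432*(-297) - 463 = 128304 - 463 = 127841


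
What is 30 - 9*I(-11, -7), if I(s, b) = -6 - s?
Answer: -15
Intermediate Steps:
30 - 9*I(-11, -7) = 30 - 9*(-6 - 1*(-11)) = 30 - 9*(-6 + 11) = 30 - 9*5 = 30 - 45 = -15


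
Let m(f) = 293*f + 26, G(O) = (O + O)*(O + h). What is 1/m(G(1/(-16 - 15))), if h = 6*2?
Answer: -961/192420 ≈ -0.0049943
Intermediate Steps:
h = 12
G(O) = 2*O*(12 + O) (G(O) = (O + O)*(O + 12) = (2*O)*(12 + O) = 2*O*(12 + O))
m(f) = 26 + 293*f
1/m(G(1/(-16 - 15))) = 1/(26 + 293*(2*(12 + 1/(-16 - 15))/(-16 - 15))) = 1/(26 + 293*(2*(12 + 1/(-31))/(-31))) = 1/(26 + 293*(2*(-1/31)*(12 - 1/31))) = 1/(26 + 293*(2*(-1/31)*(371/31))) = 1/(26 + 293*(-742/961)) = 1/(26 - 217406/961) = 1/(-192420/961) = -961/192420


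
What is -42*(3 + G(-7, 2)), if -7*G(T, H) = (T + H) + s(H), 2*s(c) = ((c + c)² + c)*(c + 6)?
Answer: 276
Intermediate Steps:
s(c) = (6 + c)*(c + 4*c²)/2 (s(c) = (((c + c)² + c)*(c + 6))/2 = (((2*c)² + c)*(6 + c))/2 = ((4*c² + c)*(6 + c))/2 = ((c + 4*c²)*(6 + c))/2 = ((6 + c)*(c + 4*c²))/2 = (6 + c)*(c + 4*c²)/2)
G(T, H) = -H/7 - T/7 - H*(6 + 4*H² + 25*H)/14 (G(T, H) = -((T + H) + H*(6 + 4*H² + 25*H)/2)/7 = -((H + T) + H*(6 + 4*H² + 25*H)/2)/7 = -(H + T + H*(6 + 4*H² + 25*H)/2)/7 = -H/7 - T/7 - H*(6 + 4*H² + 25*H)/14)
-42*(3 + G(-7, 2)) = -42*(3 + (-25/14*2² - 4/7*2 - 2/7*2³ - ⅐*(-7))) = -42*(3 + (-25/14*4 - 8/7 - 2/7*8 + 1)) = -42*(3 + (-50/7 - 8/7 - 16/7 + 1)) = -42*(3 - 67/7) = -42*(-46/7) = 276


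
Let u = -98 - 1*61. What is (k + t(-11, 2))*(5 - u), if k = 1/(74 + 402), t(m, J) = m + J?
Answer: -175603/119 ≈ -1475.7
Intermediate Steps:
t(m, J) = J + m
k = 1/476 ≈ 0.0021008
u = -159 (u = -98 - 61 = -159)
(k + t(-11, 2))*(5 - u) = (1/476 + (2 - 11))*(5 - 1*(-159)) = (1/476 - 9)*(5 + 159) = -4283/476*164 = -175603/119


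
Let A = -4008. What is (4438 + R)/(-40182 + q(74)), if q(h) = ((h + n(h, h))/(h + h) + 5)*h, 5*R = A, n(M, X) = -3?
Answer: -36364/397765 ≈ -0.091421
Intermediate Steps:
R = -4008/5 (R = (⅕)*(-4008) = -4008/5 ≈ -801.60)
q(h) = h*(5 + (-3 + h)/(2*h)) (q(h) = ((h - 3)/(h + h) + 5)*h = ((-3 + h)/((2*h)) + 5)*h = ((-3 + h)*(1/(2*h)) + 5)*h = ((-3 + h)/(2*h) + 5)*h = (5 + (-3 + h)/(2*h))*h = h*(5 + (-3 + h)/(2*h)))
(4438 + R)/(-40182 + q(74)) = (4438 - 4008/5)/(-40182 + (-3/2 + (11/2)*74)) = 18182/(5*(-40182 + (-3/2 + 407))) = 18182/(5*(-40182 + 811/2)) = 18182/(5*(-79553/2)) = (18182/5)*(-2/79553) = -36364/397765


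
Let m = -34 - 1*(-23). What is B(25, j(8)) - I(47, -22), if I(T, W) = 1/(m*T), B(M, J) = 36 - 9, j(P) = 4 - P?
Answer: 13960/517 ≈ 27.002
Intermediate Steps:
m = -11 (m = -34 + 23 = -11)
B(M, J) = 27
I(T, W) = -1/(11*T) (I(T, W) = 1/((-11)*T) = -1/(11*T))
B(25, j(8)) - I(47, -22) = 27 - (-1)/(11*47) = 27 - 1*(-1/517) = 27 + 1/517 = 13960/517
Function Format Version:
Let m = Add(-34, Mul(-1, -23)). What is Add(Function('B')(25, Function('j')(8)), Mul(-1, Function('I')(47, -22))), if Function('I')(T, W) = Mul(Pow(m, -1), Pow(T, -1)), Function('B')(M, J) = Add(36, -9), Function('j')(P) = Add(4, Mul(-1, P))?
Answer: Rational(13960, 517) ≈ 27.002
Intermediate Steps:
m = -11 (m = Add(-34, 23) = -11)
Function('B')(M, J) = 27
Function('I')(T, W) = Mul(Rational(-1, 11), Pow(T, -1)) (Function('I')(T, W) = Mul(Pow(-11, -1), Pow(T, -1)) = Mul(Rational(-1, 11), Pow(T, -1)))
Add(Function('B')(25, Function('j')(8)), Mul(-1, Function('I')(47, -22))) = Add(27, Mul(-1, Mul(Rational(-1, 11), Pow(47, -1)))) = Add(27, Mul(-1, Mul(Rational(-1, 11), Rational(1, 47)))) = Add(27, Mul(-1, Rational(-1, 517))) = Add(27, Rational(1, 517)) = Rational(13960, 517)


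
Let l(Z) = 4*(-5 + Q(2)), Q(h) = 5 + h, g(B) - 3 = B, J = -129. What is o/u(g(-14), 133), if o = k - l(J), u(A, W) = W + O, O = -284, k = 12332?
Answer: -12324/151 ≈ -81.616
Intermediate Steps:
g(B) = 3 + B
l(Z) = 8 (l(Z) = 4*(-5 + (5 + 2)) = 4*(-5 + 7) = 4*2 = 8)
u(A, W) = -284 + W (u(A, W) = W - 284 = -284 + W)
o = 12324 (o = 12332 - 1*8 = 12332 - 8 = 12324)
o/u(g(-14), 133) = 12324/(-284 + 133) = 12324/(-151) = 12324*(-1/151) = -12324/151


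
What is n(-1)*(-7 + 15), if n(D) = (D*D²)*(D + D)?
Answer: 16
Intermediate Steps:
n(D) = 2*D⁴ (n(D) = D³*(2*D) = 2*D⁴)
n(-1)*(-7 + 15) = (2*(-1)⁴)*(-7 + 15) = (2*1)*8 = 2*8 = 16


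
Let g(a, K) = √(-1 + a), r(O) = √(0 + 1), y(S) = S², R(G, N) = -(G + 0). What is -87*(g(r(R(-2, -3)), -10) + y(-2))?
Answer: -348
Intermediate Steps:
R(G, N) = -G
r(O) = 1 (r(O) = √1 = 1)
-87*(g(r(R(-2, -3)), -10) + y(-2)) = -87*(√(-1 + 1) + (-2)²) = -87*(√0 + 4) = -87*(0 + 4) = -87*4 = -348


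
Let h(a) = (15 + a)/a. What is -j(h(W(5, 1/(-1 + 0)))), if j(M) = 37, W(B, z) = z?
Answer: -37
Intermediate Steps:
h(a) = (15 + a)/a
-j(h(W(5, 1/(-1 + 0)))) = -1*37 = -37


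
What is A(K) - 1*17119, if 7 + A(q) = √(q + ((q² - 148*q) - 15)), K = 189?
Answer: -17126 + √7923 ≈ -17037.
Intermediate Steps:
A(q) = -7 + √(-15 + q² - 147*q) (A(q) = -7 + √(q + ((q² - 148*q) - 15)) = -7 + √(q + (-15 + q² - 148*q)) = -7 + √(-15 + q² - 147*q))
A(K) - 1*17119 = (-7 + √(-15 + 189² - 147*189)) - 1*17119 = (-7 + √(-15 + 35721 - 27783)) - 17119 = (-7 + √7923) - 17119 = -17126 + √7923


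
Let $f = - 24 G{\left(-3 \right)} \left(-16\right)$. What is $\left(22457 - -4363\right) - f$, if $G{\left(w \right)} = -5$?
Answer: $28740$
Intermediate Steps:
$f = -1920$ ($f = \left(-24\right) \left(-5\right) \left(-16\right) = 120 \left(-16\right) = -1920$)
$\left(22457 - -4363\right) - f = \left(22457 - -4363\right) - -1920 = \left(22457 + 4363\right) + 1920 = 26820 + 1920 = 28740$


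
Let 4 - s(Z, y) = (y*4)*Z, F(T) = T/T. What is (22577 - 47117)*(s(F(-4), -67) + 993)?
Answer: -31043100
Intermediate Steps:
F(T) = 1
s(Z, y) = 4 - 4*Z*y (s(Z, y) = 4 - y*4*Z = 4 - 4*y*Z = 4 - 4*Z*y)
(22577 - 47117)*(s(F(-4), -67) + 993) = (22577 - 47117)*((4 - 4*1*(-67)) + 993) = -24540*((4 + 268) + 993) = -24540*(272 + 993) = -24540*1265 = -31043100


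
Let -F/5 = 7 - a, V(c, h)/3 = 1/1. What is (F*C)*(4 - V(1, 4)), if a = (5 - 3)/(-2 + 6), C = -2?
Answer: 65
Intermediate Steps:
V(c, h) = 3 (V(c, h) = 3/1 = 3*1 = 3)
a = 1/2 (a = 2/4 = 2*(1/4) = 1/2 ≈ 0.50000)
F = -65/2 (F = -5*(7 - 1*1/2) = -5*(7 - 1/2) = -5*13/2 = -65/2 ≈ -32.500)
(F*C)*(4 - V(1, 4)) = (-65/2*(-2))*(4 - 1*3) = 65*(4 - 3) = 65*1 = 65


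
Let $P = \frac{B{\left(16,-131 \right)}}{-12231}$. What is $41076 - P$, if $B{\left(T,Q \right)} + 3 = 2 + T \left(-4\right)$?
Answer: $\frac{502400491}{12231} \approx 41076.0$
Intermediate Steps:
$B{\left(T,Q \right)} = -1 - 4 T$ ($B{\left(T,Q \right)} = -3 + \left(2 + T \left(-4\right)\right) = -3 - \left(-2 + 4 T\right) = -1 - 4 T$)
$P = \frac{65}{12231}$ ($P = \frac{-1 - 64}{-12231} = \left(-1 - 64\right) \left(- \frac{1}{12231}\right) = \left(-65\right) \left(- \frac{1}{12231}\right) = \frac{65}{12231} \approx 0.0053144$)
$41076 - P = 41076 - \frac{65}{12231} = \frac{502400491}{12231}$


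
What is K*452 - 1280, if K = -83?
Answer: -38796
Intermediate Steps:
K*452 - 1280 = -83*452 - 1280 = -37516 - 1280 = -38796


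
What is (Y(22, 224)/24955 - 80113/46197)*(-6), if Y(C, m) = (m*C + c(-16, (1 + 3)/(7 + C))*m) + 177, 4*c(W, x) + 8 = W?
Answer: 3650945996/384282045 ≈ 9.5007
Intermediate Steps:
c(W, x) = -2 + W/4
Y(C, m) = 177 - 6*m + C*m (Y(C, m) = (m*C + (-2 + (¼)*(-16))*m) + 177 = (C*m + (-2 - 4)*m) + 177 = (C*m - 6*m) + 177 = (-6*m + C*m) + 177 = 177 - 6*m + C*m)
(Y(22, 224)/24955 - 80113/46197)*(-6) = ((177 - 6*224 + 22*224)/24955 - 80113/46197)*(-6) = ((177 - 1344 + 4928)*(1/24955) - 80113*1/46197)*(-6) = (3761*(1/24955) - 80113/46197)*(-6) = (3761/24955 - 80113/46197)*(-6) = -1825472998/1152846135*(-6) = 3650945996/384282045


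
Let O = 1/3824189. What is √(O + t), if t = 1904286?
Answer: √27849081135255816395/3824189 ≈ 1380.0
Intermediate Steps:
O = 1/3824189 ≈ 2.6149e-7
√(O + t) = √(1/3824189 + 1904286) = √(7282349574055/3824189) = √27849081135255816395/3824189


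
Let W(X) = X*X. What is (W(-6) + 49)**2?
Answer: 7225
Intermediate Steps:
W(X) = X**2
(W(-6) + 49)**2 = ((-6)**2 + 49)**2 = (36 + 49)**2 = 85**2 = 7225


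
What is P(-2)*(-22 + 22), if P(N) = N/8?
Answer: 0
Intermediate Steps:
P(N) = N/8 (P(N) = N*(⅛) = N/8)
P(-2)*(-22 + 22) = ((⅛)*(-2))*(-22 + 22) = -¼*0 = 0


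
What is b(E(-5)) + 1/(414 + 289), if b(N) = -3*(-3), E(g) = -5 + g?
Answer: 6328/703 ≈ 9.0014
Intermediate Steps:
b(N) = 9
b(E(-5)) + 1/(414 + 289) = 9 + 1/(414 + 289) = 9 + 1/703 = 6328/703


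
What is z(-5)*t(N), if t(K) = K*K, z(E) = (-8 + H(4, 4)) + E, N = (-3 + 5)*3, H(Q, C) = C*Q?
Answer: 108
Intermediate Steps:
N = 6 (N = 2*3 = 6)
z(E) = 8 + E (z(E) = (-8 + 4*4) + E = (-8 + 16) + E = 8 + E)
t(K) = K**2
z(-5)*t(N) = (8 - 5)*6**2 = 3*36 = 108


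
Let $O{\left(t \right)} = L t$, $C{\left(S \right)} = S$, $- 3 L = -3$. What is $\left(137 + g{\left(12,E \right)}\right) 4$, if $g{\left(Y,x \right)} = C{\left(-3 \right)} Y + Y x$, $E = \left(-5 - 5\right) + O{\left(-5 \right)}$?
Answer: $-316$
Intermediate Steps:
$L = 1$ ($L = \left(- \frac{1}{3}\right) \left(-3\right) = 1$)
$O{\left(t \right)} = t$ ($O{\left(t \right)} = 1 t = t$)
$E = -15$ ($E = \left(-5 - 5\right) - 5 = -10 - 5 = -15$)
$g{\left(Y,x \right)} = - 3 Y + Y x$
$\left(137 + g{\left(12,E \right)}\right) 4 = \left(137 + 12 \left(-3 - 15\right)\right) 4 = \left(137 + 12 \left(-18\right)\right) 4 = \left(137 - 216\right) 4 = \left(-79\right) 4 = -316$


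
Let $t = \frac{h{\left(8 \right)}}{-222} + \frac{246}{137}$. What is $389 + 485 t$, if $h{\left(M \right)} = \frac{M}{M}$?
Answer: $\frac{38251421}{30414} \approx 1257.7$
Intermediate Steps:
$h{\left(M \right)} = 1$
$t = \frac{54475}{30414}$ ($t = 1 \frac{1}{-222} + \frac{246}{137} = 1 \left(- \frac{1}{222}\right) + 246 \cdot \frac{1}{137} = - \frac{1}{222} + \frac{246}{137} = \frac{54475}{30414} \approx 1.7911$)
$389 + 485 t = 389 + 485 \cdot \frac{54475}{30414} = 389 + \frac{26420375}{30414} = \frac{38251421}{30414}$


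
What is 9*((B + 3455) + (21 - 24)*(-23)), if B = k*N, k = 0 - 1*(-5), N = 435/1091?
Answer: 34621731/1091 ≈ 31734.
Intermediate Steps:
N = 435/1091 (N = 435*(1/1091) = 435/1091 ≈ 0.39872)
k = 5 (k = 0 + 5 = 5)
B = 2175/1091 (B = 5*(435/1091) = 2175/1091 ≈ 1.9936)
9*((B + 3455) + (21 - 24)*(-23)) = 9*((2175/1091 + 3455) + (21 - 24)*(-23)) = 9*(3771580/1091 - 3*(-23)) = 9*(3771580/1091 + 69) = 9*(3846859/1091) = 34621731/1091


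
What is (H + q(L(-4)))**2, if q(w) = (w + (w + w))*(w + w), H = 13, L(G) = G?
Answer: 11881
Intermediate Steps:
q(w) = 6*w**2 (q(w) = (w + 2*w)*(2*w) = (3*w)*(2*w) = 6*w**2)
(H + q(L(-4)))**2 = (13 + 6*(-4)**2)**2 = (13 + 6*16)**2 = (13 + 96)**2 = 109**2 = 11881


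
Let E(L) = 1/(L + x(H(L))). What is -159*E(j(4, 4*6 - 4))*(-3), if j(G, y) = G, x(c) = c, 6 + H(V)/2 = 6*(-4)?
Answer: -477/56 ≈ -8.5179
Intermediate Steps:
H(V) = -60 (H(V) = -12 + 2*(6*(-4)) = -12 + 2*(-24) = -12 - 48 = -60)
E(L) = 1/(-60 + L) (E(L) = 1/(L - 60) = 1/(-60 + L))
-159*E(j(4, 4*6 - 4))*(-3) = -159/(-60 + 4)*(-3) = -159/(-56)*(-3) = -159*(-1/56)*(-3) = (159/56)*(-3) = -477/56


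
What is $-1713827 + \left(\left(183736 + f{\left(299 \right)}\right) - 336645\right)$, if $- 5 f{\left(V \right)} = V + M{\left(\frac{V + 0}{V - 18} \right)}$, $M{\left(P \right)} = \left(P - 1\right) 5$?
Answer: $- \frac{2622848189}{1405} \approx -1.8668 \cdot 10^{6}$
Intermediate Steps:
$M{\left(P \right)} = -5 + 5 P$ ($M{\left(P \right)} = \left(-1 + P\right) 5 = -5 + 5 P$)
$f{\left(V \right)} = 1 - \frac{V}{5} - \frac{V}{-18 + V}$ ($f{\left(V \right)} = - \frac{V - \left(5 - 5 \frac{V + 0}{V - 18}\right)}{5} = - \frac{V + \left(-5 + 5 \frac{V}{-18 + V}\right)}{5} = - \frac{V + \left(-5 + \frac{5 V}{-18 + V}\right)}{5} = - \frac{-5 + V + \frac{5 V}{-18 + V}}{5} = 1 - \frac{V}{5} - \frac{V}{-18 + V}$)
$-1713827 + \left(\left(183736 + f{\left(299 \right)}\right) - 336645\right) = -1713827 - \left(152909 - \frac{-90 - 299 \left(-18 + 299\right)}{5 \left(-18 + 299\right)}\right) = -1713827 - \left(152909 - \frac{-90 - 299 \cdot 281}{5 \cdot 281}\right) = -1713827 - \left(152909 - \frac{-90 - 84019}{1405}\right) = -1713827 - \left(152909 + \frac{84109}{1405}\right) = -1713827 + \left(\left(183736 - \frac{84109}{1405}\right) - 336645\right) = -1713827 + \left(\frac{258064971}{1405} - 336645\right) = -1713827 - \frac{214921254}{1405} = - \frac{2622848189}{1405}$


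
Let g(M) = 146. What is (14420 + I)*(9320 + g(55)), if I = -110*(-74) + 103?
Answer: 214527958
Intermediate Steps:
I = 8243 (I = 8140 + 103 = 8243)
(14420 + I)*(9320 + g(55)) = (14420 + 8243)*(9320 + 146) = 22663*9466 = 214527958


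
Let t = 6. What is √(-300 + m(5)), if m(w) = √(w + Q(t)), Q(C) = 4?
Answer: 3*I*√33 ≈ 17.234*I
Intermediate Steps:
m(w) = √(4 + w) (m(w) = √(w + 4) = √(4 + w))
√(-300 + m(5)) = √(-300 + √(4 + 5)) = √(-300 + √9) = √(-300 + 3) = √(-297) = 3*I*√33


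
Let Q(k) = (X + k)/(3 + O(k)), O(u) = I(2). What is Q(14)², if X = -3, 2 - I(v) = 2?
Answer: 121/9 ≈ 13.444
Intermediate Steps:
I(v) = 0 (I(v) = 2 - 1*2 = 2 - 2 = 0)
O(u) = 0
Q(k) = -1 + k/3 (Q(k) = (-3 + k)/(3 + 0) = (-3 + k)/3 = (-3 + k)*(⅓) = -1 + k/3)
Q(14)² = (-1 + (⅓)*14)² = (-1 + 14/3)² = (11/3)² = 121/9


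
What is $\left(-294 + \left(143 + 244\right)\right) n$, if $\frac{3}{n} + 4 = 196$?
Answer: $\frac{93}{64} \approx 1.4531$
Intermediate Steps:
$n = \frac{1}{64}$ ($n = \frac{3}{-4 + 196} = \frac{3}{192} = 3 \cdot \frac{1}{192} = \frac{1}{64} \approx 0.015625$)
$\left(-294 + \left(143 + 244\right)\right) n = \left(-294 + \left(143 + 244\right)\right) \frac{1}{64} = \left(-294 + 387\right) \frac{1}{64} = 93 \cdot \frac{1}{64} = \frac{93}{64}$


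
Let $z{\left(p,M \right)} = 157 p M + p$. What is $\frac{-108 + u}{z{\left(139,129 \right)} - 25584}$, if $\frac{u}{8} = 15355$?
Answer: $\frac{61366}{1394861} \approx 0.043994$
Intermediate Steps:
$u = 122840$ ($u = 8 \cdot 15355 = 122840$)
$z{\left(p,M \right)} = p + 157 M p$ ($z{\left(p,M \right)} = 157 M p + p = p + 157 M p$)
$\frac{-108 + u}{z{\left(139,129 \right)} - 25584} = \frac{-108 + 122840}{139 \left(1 + 157 \cdot 129\right) - 25584} = \frac{122732}{139 \left(1 + 20253\right) - 25584} = \frac{122732}{139 \cdot 20254 - 25584} = \frac{122732}{2815306 - 25584} = \frac{122732}{2789722} = 122732 \cdot \frac{1}{2789722} = \frac{61366}{1394861}$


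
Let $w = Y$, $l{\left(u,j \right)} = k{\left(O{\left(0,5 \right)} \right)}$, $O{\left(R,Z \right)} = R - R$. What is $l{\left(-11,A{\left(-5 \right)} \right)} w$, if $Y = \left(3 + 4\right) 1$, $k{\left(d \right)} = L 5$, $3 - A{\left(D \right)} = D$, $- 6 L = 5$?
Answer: $- \frac{175}{6} \approx -29.167$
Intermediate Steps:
$L = - \frac{5}{6}$ ($L = \left(- \frac{1}{6}\right) 5 = - \frac{5}{6} \approx -0.83333$)
$O{\left(R,Z \right)} = 0$
$A{\left(D \right)} = 3 - D$
$k{\left(d \right)} = - \frac{25}{6}$ ($k{\left(d \right)} = \left(- \frac{5}{6}\right) 5 = - \frac{25}{6}$)
$l{\left(u,j \right)} = - \frac{25}{6}$
$Y = 7$ ($Y = 7 \cdot 1 = 7$)
$w = 7$
$l{\left(-11,A{\left(-5 \right)} \right)} w = \left(- \frac{25}{6}\right) 7 = - \frac{175}{6}$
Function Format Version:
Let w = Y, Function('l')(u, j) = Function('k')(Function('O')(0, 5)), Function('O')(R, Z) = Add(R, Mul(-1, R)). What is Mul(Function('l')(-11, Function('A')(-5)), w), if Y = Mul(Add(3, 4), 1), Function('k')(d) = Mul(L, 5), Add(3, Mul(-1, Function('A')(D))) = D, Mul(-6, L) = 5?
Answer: Rational(-175, 6) ≈ -29.167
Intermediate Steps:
L = Rational(-5, 6) (L = Mul(Rational(-1, 6), 5) = Rational(-5, 6) ≈ -0.83333)
Function('O')(R, Z) = 0
Function('A')(D) = Add(3, Mul(-1, D))
Function('k')(d) = Rational(-25, 6) (Function('k')(d) = Mul(Rational(-5, 6), 5) = Rational(-25, 6))
Function('l')(u, j) = Rational(-25, 6)
Y = 7 (Y = Mul(7, 1) = 7)
w = 7
Mul(Function('l')(-11, Function('A')(-5)), w) = Mul(Rational(-25, 6), 7) = Rational(-175, 6)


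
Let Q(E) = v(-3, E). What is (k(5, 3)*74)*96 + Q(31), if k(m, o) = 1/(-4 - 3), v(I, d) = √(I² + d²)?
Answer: -7104/7 + √970 ≈ -983.71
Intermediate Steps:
Q(E) = √(9 + E²) (Q(E) = √((-3)² + E²) = √(9 + E²))
k(m, o) = -⅐ (k(m, o) = 1/(-7) = -⅐)
(k(5, 3)*74)*96 + Q(31) = -⅐*74*96 + √(9 + 31²) = -74/7*96 + √(9 + 961) = -7104/7 + √970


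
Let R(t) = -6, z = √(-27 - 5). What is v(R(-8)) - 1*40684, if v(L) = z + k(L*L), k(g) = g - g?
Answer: -40684 + 4*I*√2 ≈ -40684.0 + 5.6569*I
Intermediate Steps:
z = 4*I*√2 (z = √(-32) = 4*I*√2 ≈ 5.6569*I)
k(g) = 0
v(L) = 4*I*√2 (v(L) = 4*I*√2 + 0 = 4*I*√2)
v(R(-8)) - 1*40684 = 4*I*√2 - 1*40684 = 4*I*√2 - 40684 = -40684 + 4*I*√2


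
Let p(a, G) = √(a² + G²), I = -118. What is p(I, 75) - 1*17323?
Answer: -17323 + √19549 ≈ -17183.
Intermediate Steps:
p(a, G) = √(G² + a²)
p(I, 75) - 1*17323 = √(75² + (-118)²) - 1*17323 = √(5625 + 13924) - 17323 = √19549 - 17323 = -17323 + √19549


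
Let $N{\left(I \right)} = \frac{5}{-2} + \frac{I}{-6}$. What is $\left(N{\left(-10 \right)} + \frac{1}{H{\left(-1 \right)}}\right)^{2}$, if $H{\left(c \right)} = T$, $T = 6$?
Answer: $\frac{4}{9} \approx 0.44444$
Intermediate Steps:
$H{\left(c \right)} = 6$
$N{\left(I \right)} = - \frac{5}{2} - \frac{I}{6}$ ($N{\left(I \right)} = 5 \left(- \frac{1}{2}\right) + I \left(- \frac{1}{6}\right) = - \frac{5}{2} - \frac{I}{6}$)
$\left(N{\left(-10 \right)} + \frac{1}{H{\left(-1 \right)}}\right)^{2} = \left(\left(- \frac{5}{2} - - \frac{5}{3}\right) + \frac{1}{6}\right)^{2} = \left(\left(- \frac{5}{2} + \frac{5}{3}\right) + \frac{1}{6}\right)^{2} = \left(- \frac{5}{6} + \frac{1}{6}\right)^{2} = \left(- \frac{2}{3}\right)^{2} = \frac{4}{9}$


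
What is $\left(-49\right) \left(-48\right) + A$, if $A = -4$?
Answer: $2348$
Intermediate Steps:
$\left(-49\right) \left(-48\right) + A = \left(-49\right) \left(-48\right) - 4 = 2352 - 4 = 2348$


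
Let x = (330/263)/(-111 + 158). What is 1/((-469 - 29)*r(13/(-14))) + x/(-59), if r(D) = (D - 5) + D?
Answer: -2783227/17433163296 ≈ -0.00015965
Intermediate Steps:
r(D) = -5 + 2*D (r(D) = (-5 + D) + D = -5 + 2*D)
x = 330/12361 (x = (330*(1/263))/47 = (330/263)*(1/47) = 330/12361 ≈ 0.026697)
1/((-469 - 29)*r(13/(-14))) + x/(-59) = 1/((-469 - 29)*(-5 + 2*(13/(-14)))) + (330/12361)/(-59) = 1/((-498)*(-5 + 2*(13*(-1/14)))) + (330/12361)*(-1/59) = -1/(498*(-5 + 2*(-13/14))) - 330/729299 = -1/(498*(-5 - 13/7)) - 330/729299 = -1/(498*(-48/7)) - 330/729299 = -1/498*(-7/48) - 330/729299 = 7/23904 - 330/729299 = -2783227/17433163296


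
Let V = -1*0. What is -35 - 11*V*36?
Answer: -35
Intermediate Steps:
V = 0
-35 - 11*V*36 = -35 - 11*0*36 = -35 + 0*36 = -35 + 0 = -35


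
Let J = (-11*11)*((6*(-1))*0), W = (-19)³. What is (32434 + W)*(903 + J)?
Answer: 23094225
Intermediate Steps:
W = -6859
J = 0 (J = -(-726)*0 = -121*0 = 0)
(32434 + W)*(903 + J) = (32434 - 6859)*(903 + 0) = 25575*903 = 23094225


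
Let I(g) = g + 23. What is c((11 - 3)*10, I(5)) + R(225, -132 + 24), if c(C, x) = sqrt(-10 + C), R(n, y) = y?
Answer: -108 + sqrt(70) ≈ -99.633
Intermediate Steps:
I(g) = 23 + g
c((11 - 3)*10, I(5)) + R(225, -132 + 24) = sqrt(-10 + (11 - 3)*10) + (-132 + 24) = sqrt(-10 + 8*10) - 108 = sqrt(-10 + 80) - 108 = sqrt(70) - 108 = -108 + sqrt(70)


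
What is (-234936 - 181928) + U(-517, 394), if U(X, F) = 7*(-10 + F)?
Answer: -414176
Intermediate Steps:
U(X, F) = -70 + 7*F
(-234936 - 181928) + U(-517, 394) = (-234936 - 181928) + (-70 + 7*394) = -416864 + (-70 + 2758) = -416864 + 2688 = -414176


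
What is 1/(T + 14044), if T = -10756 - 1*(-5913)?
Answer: 1/9201 ≈ 0.00010868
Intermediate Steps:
T = -4843 (T = -10756 + 5913 = -4843)
1/(T + 14044) = 1/(-4843 + 14044) = 1/9201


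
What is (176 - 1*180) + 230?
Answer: 226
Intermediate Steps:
(176 - 1*180) + 230 = (176 - 180) + 230 = -4 + 230 = 226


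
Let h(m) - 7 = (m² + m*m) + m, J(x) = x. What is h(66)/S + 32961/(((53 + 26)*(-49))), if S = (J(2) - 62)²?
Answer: -16930573/2787120 ≈ -6.0746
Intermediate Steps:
h(m) = 7 + m + 2*m² (h(m) = 7 + ((m² + m*m) + m) = 7 + ((m² + m²) + m) = 7 + (2*m² + m) = 7 + (m + 2*m²) = 7 + m + 2*m²)
S = 3600 (S = (2 - 62)² = (-60)² = 3600)
h(66)/S + 32961/(((53 + 26)*(-49))) = (7 + 66 + 2*66²)/3600 + 32961/(((53 + 26)*(-49))) = (7 + 66 + 2*4356)*(1/3600) + 32961/((79*(-49))) = (7 + 66 + 8712)*(1/3600) + 32961/(-3871) = 8785*(1/3600) + 32961*(-1/3871) = 1757/720 - 32961/3871 = -16930573/2787120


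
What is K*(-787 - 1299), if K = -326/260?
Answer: 170009/65 ≈ 2615.5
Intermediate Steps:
K = -163/130 (K = -326*1/260 = -163/130 ≈ -1.2538)
K*(-787 - 1299) = -163*(-787 - 1299)/130 = -163/130*(-2086) = 170009/65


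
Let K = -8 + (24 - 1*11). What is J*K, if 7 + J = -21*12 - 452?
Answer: -3555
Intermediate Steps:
J = -711 (J = -7 + (-21*12 - 452) = -7 + (-252 - 452) = -7 - 704 = -711)
K = 5 (K = -8 + (24 - 11) = -8 + 13 = 5)
J*K = -711*5 = -3555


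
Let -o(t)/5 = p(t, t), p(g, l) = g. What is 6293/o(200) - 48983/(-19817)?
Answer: -75725381/19817000 ≈ -3.8212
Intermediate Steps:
o(t) = -5*t
6293/o(200) - 48983/(-19817) = 6293/((-5*200)) - 48983/(-19817) = 6293/(-1000) - 48983*(-1/19817) = 6293*(-1/1000) + 48983/19817 = -6293/1000 + 48983/19817 = -75725381/19817000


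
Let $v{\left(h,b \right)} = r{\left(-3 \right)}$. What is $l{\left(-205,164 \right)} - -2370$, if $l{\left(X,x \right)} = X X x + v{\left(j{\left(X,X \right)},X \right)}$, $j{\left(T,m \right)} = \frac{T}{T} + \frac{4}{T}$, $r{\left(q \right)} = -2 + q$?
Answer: $6894465$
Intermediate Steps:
$j{\left(T,m \right)} = 1 + \frac{4}{T}$
$v{\left(h,b \right)} = -5$ ($v{\left(h,b \right)} = -2 - 3 = -5$)
$l{\left(X,x \right)} = -5 + x X^{2}$ ($l{\left(X,x \right)} = X X x - 5 = X^{2} x - 5 = x X^{2} - 5 = -5 + x X^{2}$)
$l{\left(-205,164 \right)} - -2370 = \left(-5 + 164 \left(-205\right)^{2}\right) - -2370 = \left(-5 + 164 \cdot 42025\right) + 2370 = \left(-5 + 6892100\right) + 2370 = 6892095 + 2370 = 6894465$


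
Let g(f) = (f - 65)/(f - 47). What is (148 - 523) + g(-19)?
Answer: -4111/11 ≈ -373.73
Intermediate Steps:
g(f) = (-65 + f)/(-47 + f)
(148 - 523) + g(-19) = (148 - 523) + (-65 - 19)/(-47 - 19) = -375 - 84/(-66) = -375 - 1/66*(-84) = -375 + 14/11 = -4111/11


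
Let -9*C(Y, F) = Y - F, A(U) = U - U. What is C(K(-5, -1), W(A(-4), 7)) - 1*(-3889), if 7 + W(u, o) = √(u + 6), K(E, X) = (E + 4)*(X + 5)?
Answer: 11666/3 + √6/9 ≈ 3888.9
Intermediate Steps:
K(E, X) = (4 + E)*(5 + X)
A(U) = 0
W(u, o) = -7 + √(6 + u) (W(u, o) = -7 + √(u + 6) = -7 + √(6 + u))
C(Y, F) = -Y/9 + F/9 (C(Y, F) = -(Y - F)/9 = -Y/9 + F/9)
C(K(-5, -1), W(A(-4), 7)) - 1*(-3889) = (-(20 + 4*(-1) + 5*(-5) - 5*(-1))/9 + (-7 + √(6 + 0))/9) - 1*(-3889) = (-(20 - 4 - 25 + 5)/9 + (-7 + √6)/9) + 3889 = (-⅑*(-4) + (-7/9 + √6/9)) + 3889 = (4/9 + (-7/9 + √6/9)) + 3889 = (-⅓ + √6/9) + 3889 = 11666/3 + √6/9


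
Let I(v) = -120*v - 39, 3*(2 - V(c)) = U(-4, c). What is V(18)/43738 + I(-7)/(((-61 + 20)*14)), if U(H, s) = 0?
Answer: -17516495/12552806 ≈ -1.3954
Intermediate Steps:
V(c) = 2 (V(c) = 2 - ⅓*0 = 2 + 0 = 2)
I(v) = -39 - 120*v
V(18)/43738 + I(-7)/(((-61 + 20)*14)) = 2/43738 + (-39 - 120*(-7))/(((-61 + 20)*14)) = 2*(1/43738) + (-39 + 840)/((-41*14)) = 1/21869 + 801/(-574) = 1/21869 + 801*(-1/574) = 1/21869 - 801/574 = -17516495/12552806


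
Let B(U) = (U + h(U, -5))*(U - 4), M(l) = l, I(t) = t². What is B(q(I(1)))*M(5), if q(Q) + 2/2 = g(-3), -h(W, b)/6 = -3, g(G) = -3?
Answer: -560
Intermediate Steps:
h(W, b) = 18 (h(W, b) = -6*(-3) = 18)
q(Q) = -4 (q(Q) = -1 - 3 = -4)
B(U) = (-4 + U)*(18 + U) (B(U) = (U + 18)*(U - 4) = (18 + U)*(-4 + U) = (-4 + U)*(18 + U))
B(q(I(1)))*M(5) = (-72 + (-4)² + 14*(-4))*5 = (-72 + 16 - 56)*5 = -112*5 = -560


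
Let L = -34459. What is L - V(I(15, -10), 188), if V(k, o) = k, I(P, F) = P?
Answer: -34474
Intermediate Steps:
L - V(I(15, -10), 188) = -34459 - 1*15 = -34459 - 15 = -34474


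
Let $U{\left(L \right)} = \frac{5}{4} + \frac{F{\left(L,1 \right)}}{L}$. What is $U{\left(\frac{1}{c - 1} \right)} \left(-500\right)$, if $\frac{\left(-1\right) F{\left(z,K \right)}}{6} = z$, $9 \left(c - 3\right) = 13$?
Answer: $2375$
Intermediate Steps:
$c = \frac{40}{9}$ ($c = 3 + \frac{1}{9} \cdot 13 = 3 + \frac{13}{9} = \frac{40}{9} \approx 4.4444$)
$F{\left(z,K \right)} = - 6 z$
$U{\left(L \right)} = - \frac{19}{4}$ ($U{\left(L \right)} = \frac{5}{4} + \frac{\left(-6\right) L}{L} = 5 \cdot \frac{1}{4} - 6 = \frac{5}{4} - 6 = - \frac{19}{4}$)
$U{\left(\frac{1}{c - 1} \right)} \left(-500\right) = \left(- \frac{19}{4}\right) \left(-500\right) = 2375$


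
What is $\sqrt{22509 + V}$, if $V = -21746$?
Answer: $\sqrt{763} \approx 27.622$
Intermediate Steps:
$\sqrt{22509 + V} = \sqrt{22509 - 21746} = \sqrt{763}$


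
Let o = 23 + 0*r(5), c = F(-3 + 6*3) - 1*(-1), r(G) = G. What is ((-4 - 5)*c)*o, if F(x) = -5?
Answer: 828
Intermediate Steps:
c = -4 (c = -5 - 1*(-1) = -5 + 1 = -4)
o = 23 (o = 23 + 0*5 = 23 + 0 = 23)
((-4 - 5)*c)*o = ((-4 - 5)*(-4))*23 = -9*(-4)*23 = 36*23 = 828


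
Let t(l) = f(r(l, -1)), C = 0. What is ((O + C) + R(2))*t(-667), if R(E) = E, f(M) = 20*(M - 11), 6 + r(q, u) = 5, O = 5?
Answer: -1680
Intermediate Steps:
r(q, u) = -1 (r(q, u) = -6 + 5 = -1)
f(M) = -220 + 20*M (f(M) = 20*(-11 + M) = -220 + 20*M)
t(l) = -240 (t(l) = -220 + 20*(-1) = -220 - 20 = -240)
((O + C) + R(2))*t(-667) = ((5 + 0) + 2)*(-240) = (5 + 2)*(-240) = 7*(-240) = -1680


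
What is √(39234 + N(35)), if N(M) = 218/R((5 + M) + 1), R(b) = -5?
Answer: 4*√61235/5 ≈ 197.97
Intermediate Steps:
N(M) = -218/5 (N(M) = 218/(-5) = 218*(-⅕) = -218/5)
√(39234 + N(35)) = √(39234 - 218/5) = √(195952/5) = 4*√61235/5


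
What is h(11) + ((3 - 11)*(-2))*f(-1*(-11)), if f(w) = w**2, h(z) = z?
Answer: 1947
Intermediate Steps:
h(11) + ((3 - 11)*(-2))*f(-1*(-11)) = 11 + ((3 - 11)*(-2))*(-1*(-11))**2 = 11 - 8*(-2)*11**2 = 11 + 16*121 = 11 + 1936 = 1947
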